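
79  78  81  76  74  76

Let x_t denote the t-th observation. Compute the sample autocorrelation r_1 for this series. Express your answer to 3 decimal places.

0.241

Mean x̄ = (79 + 78 + 81 + 76 + 74 + 76)/6 = 77.3333
Deviations from mean: 1.6667, 0.6667, 3.6667, -1.3333, -3.3333, -1.3333
Σ(x_t−x̄)(x_{t+1}−x̄) = (1.1111) + (2.4444) + (-4.8889) + (4.4444) + (4.4444) = 7.5556
Denominator Σ(x_t−x̄)² = 31.3333
r_1 = 7.5556 / 31.3333 = 0.241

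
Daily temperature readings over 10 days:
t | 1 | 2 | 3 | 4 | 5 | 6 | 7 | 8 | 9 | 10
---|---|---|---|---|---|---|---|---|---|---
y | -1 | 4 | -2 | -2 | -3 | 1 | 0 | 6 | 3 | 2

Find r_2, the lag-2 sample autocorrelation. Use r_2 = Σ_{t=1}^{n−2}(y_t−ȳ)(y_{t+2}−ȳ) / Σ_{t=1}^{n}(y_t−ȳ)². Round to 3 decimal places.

0.190

Mean ȳ = (-1 + 4 − 2 − 2 − 3 + 1 + 0 + 6 + 3 + 2)/10 = 0.8000
Numerator Σ_{t=1}^{8}(y_t−ȳ)(y_{t+2}−ȳ) = 14.7200
Denominator Σ(y_t−ȳ)² = 77.6000
r_2 = 14.7200 / 77.6000 = 0.190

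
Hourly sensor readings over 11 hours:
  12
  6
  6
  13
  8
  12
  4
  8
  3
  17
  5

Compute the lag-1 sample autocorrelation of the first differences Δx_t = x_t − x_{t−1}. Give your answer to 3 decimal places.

-0.653

First differences Δx: -6, 0, 7, -5, 4, -8, 4, -5, 14, -12
Mean of differences = -0.7000
Numerator Σ(Δx_t−Δx̄)(Δx_{t+1}−Δx̄) = -369.7900
Denominator Σ(Δx_t−Δx̄)² = 566.1000
r_1(Δx) = -369.7900 / 566.1000 = -0.653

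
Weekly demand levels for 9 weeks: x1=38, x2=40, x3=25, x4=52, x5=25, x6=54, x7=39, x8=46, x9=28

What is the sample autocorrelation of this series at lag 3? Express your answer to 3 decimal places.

-0.517

Mean x̄ = (38 + 40 + 25 + 52 + 25 + 54 + 39 + 46 + 28)/9 = 38.5556
Numerator Σ_{t=1}^{6}(x_t−x̄)(x_{t+3}−x̄) = -494.3704
Denominator Σ(x_t−x̄)² = 956.2222
r_3 = -494.3704 / 956.2222 = -0.517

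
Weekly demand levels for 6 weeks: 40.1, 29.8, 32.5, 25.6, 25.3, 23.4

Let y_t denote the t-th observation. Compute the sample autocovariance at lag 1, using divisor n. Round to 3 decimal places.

Mean ȳ = (40.1 + 29.8 + 32.5 + 25.6 + 25.3 + 23.4)/6 = 29.4500
Deviations: 10.6500, 0.3500, 3.0500, -3.8500, -4.1500, -6.0500
Σ_{t=1}^{5}(y_t−ȳ)(y_{t+1}−ȳ) = 34.1375
γ_1 = 34.1375 / 6 = 5.690

5.690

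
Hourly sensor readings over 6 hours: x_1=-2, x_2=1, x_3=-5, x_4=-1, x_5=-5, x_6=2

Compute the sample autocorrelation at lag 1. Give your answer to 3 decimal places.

Mean x̄ = (-2 + 1 − 5 − 1 − 5 + 2)/6 = -1.6667
Deviations from mean: -0.3333, 2.6667, -3.3333, 0.6667, -3.3333, 3.6667
Σ(x_t−x̄)(x_{t+1}−x̄) = (-0.8889) + (-8.8889) + (-2.2222) + (-2.2222) + (-12.2222) = -26.4444
Denominator Σ(x_t−x̄)² = 43.3333
r_1 = -26.4444 / 43.3333 = -0.610

-0.610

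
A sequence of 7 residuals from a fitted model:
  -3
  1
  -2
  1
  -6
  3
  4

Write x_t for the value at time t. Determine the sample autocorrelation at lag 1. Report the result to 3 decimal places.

-0.264

Mean x̄ = (-3 + 1 − 2 + 1 − 6 + 3 + 4)/7 = -0.2857
Σ(x_t−x̄)(x_{t+1}−x̄) = (-3.4898) + (-2.2041) + (-2.2041) + (-7.3469) + (-18.7755) + (14.0816) = -19.9388
Denominator Σ(x_t−x̄)² = 75.4286
r_1 = -19.9388 / 75.4286 = -0.264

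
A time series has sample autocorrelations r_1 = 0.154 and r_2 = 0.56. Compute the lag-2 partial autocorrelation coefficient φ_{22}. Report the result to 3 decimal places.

φ_{22} = (r_2 − r_1²) / (1 − r_1²)
r_1² = (0.154)² = 0.023716
Numerator = 0.56 − 0.0237 = 0.5363; denominator = 1 − 0.0237 = 0.9763
φ_{22} = 0.5363 / 0.9763 = 0.549

0.549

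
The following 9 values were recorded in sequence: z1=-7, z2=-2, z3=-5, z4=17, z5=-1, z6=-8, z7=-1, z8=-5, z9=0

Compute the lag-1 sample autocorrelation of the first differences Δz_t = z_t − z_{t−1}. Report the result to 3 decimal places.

-0.458

First differences Δz: 5, -3, 22, -18, -7, 7, -4, 5
Mean of differences = 0.8750
Numerator Σ(Δz_t−Δz̄)(Δz_{t+1}−Δz̄) = -446.1406
Denominator Σ(Δz_t−Δz̄)² = 974.8750
r_1(Δz) = -446.1406 / 974.8750 = -0.458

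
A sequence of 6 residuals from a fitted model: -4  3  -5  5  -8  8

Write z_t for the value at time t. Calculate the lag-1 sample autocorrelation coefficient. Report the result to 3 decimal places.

-0.773

Mean z̄ = (-4 + 3 − 5 + 5 − 8 + 8)/6 = -0.1667
Deviations from mean: -3.8333, 3.1667, -4.8333, 5.1667, -7.8333, 8.1667
Σ(z_t−z̄)(z_{t+1}−z̄) = (-12.1389) + (-15.3056) + (-24.9722) + (-40.4722) + (-63.9722) = -156.8611
Denominator Σ(z_t−z̄)² = 202.8333
r_1 = -156.8611 / 202.8333 = -0.773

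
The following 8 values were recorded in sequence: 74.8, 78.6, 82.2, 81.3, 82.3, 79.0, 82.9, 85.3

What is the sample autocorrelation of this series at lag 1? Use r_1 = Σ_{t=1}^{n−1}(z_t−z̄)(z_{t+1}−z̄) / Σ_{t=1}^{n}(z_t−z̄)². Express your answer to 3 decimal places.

0.199

Mean z̄ = (74.8 + 78.6 + 82.2 + 81.3 + 82.3 + 79.0 + 82.9 + 85.3)/8 = 80.8000
Numerator Σ_{t=1}^{7}(z_t−z̄)(z_{t+1}−z̄) = 14.5400
Denominator Σ(z_t−z̄)² = 73.2000
r_1 = 14.5400 / 73.2000 = 0.199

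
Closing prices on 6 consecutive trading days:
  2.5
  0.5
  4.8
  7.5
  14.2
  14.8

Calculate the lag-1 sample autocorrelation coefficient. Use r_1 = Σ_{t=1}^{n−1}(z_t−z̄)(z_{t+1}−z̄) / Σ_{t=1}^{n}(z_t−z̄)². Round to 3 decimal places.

0.571

Mean z̄ = (2.5 + 0.5 + 4.8 + 7.5 + 14.2 + 14.8)/6 = 7.3833
Deviations from mean: -4.8833, -6.8833, -2.5833, 0.1167, 6.8167, 7.4167
Numerator Σ_{t=1}^{5}(z_t−z̄)(z_{t+1}−z̄) = 102.4464
Denominator Σ(z_t−z̄)² = 179.3883
r_1 = 102.4464 / 179.3883 = 0.571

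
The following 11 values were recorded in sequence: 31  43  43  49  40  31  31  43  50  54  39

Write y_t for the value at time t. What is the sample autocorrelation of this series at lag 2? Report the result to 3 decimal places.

-0.283

Mean ȳ = (31 + 43 + 43 + 49 + 40 + 31 + 31 + 43 + 50 + 54 + 39)/11 = 41.2727
Numerator Σ_{t=1}^{9}(y_t−ȳ)(y_{t+2}−ȳ) = -178.1488
Denominator Σ(y_t−ȳ)² = 630.1818
r_2 = -178.1488 / 630.1818 = -0.283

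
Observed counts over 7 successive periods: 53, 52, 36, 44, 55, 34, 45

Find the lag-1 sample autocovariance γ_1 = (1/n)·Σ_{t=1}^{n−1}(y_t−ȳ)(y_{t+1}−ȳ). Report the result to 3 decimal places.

-16.577

Mean ȳ = (53 + 52 + 36 + 44 + 55 + 34 + 45)/7 = 45.5714
Σ_{t=1}^{6}(y_t−ȳ)(y_{t+1}−ȳ) = -116.0408
γ_1 = -116.0408 / 7 = -16.577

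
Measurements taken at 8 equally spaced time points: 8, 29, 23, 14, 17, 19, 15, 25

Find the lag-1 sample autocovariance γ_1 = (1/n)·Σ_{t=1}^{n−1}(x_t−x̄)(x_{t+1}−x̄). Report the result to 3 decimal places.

Mean x̄ = (8 + 29 + 23 + 14 + 17 + 19 + 15 + 25)/8 = 18.7500
Deviations: -10.7500, 10.2500, 4.2500, -4.7500, -1.7500, 0.2500, -3.7500, 6.2500
Σ_{t=1}^{7}(x_t−x̄)(x_{t+1}−x̄) = -103.3125
γ_1 = -103.3125 / 8 = -12.914

-12.914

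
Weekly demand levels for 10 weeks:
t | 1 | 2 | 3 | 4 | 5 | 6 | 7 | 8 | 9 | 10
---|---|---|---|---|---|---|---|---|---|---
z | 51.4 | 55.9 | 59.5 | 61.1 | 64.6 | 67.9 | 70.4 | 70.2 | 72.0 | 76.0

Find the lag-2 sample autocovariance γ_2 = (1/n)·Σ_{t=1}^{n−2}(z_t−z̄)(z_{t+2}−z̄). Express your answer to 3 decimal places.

20.945

Mean z̄ = (51.4 + 55.9 + 59.5 + 61.1 + 64.6 + 67.9 + 70.4 + 70.2 + 72.0 + 76.0)/10 = 64.9000
Σ_{t=1}^{8}(z_t−z̄)(z_{t+2}−z̄) = 209.4500
γ_2 = 209.4500 / 10 = 20.945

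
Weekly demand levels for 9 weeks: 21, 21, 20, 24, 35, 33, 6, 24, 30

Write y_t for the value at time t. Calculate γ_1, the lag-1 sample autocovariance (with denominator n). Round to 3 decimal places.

-4.796

Mean ȳ = (21 + 21 + 20 + 24 + 35 + 33 + 6 + 24 + 30)/9 = 23.7778
Σ_{t=1}^{8}(y_t−ȳ)(y_{t+1}−ȳ) = -43.1605
γ_1 = -43.1605 / 9 = -4.796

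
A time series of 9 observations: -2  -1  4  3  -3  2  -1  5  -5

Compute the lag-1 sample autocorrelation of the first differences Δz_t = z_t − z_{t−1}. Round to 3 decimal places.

-0.495

First differences Δz: 1, 5, -1, -6, 5, -3, 6, -10
Mean of differences = -0.3750
Numerator Σ(Δz_t−Δz̄)(Δz_{t+1}−Δz̄) = -114.8906
Denominator Σ(Δz_t−Δz̄)² = 231.8750
r_1(Δz) = -114.8906 / 231.8750 = -0.495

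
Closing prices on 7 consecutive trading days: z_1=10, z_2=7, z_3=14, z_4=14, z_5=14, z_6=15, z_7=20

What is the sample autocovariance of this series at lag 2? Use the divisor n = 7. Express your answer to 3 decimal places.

-0.093

Mean z̄ = (10 + 7 + 14 + 14 + 14 + 15 + 20)/7 = 13.4286
Σ_{t=1}^{5}(z_t−z̄)(z_{t+2}−z̄) = -0.6531
γ_2 = -0.6531 / 7 = -0.093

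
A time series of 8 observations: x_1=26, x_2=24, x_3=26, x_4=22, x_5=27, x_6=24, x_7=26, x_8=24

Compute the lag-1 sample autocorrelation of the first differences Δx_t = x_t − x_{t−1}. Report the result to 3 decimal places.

First differences Δx: -2, 2, -4, 5, -3, 2, -2
Mean of differences = -0.2857
Numerator Σ(Δx_t−Δx̄)(Δx_{t+1}−Δx̄) = -56.5102
Denominator Σ(Δx_t−Δx̄)² = 65.4286
r_1(Δx) = -56.5102 / 65.4286 = -0.864

-0.864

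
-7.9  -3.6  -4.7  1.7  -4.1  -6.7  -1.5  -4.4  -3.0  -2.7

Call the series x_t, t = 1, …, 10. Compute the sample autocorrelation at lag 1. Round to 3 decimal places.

Mean x̄ = (-7.9 − 3.6 − 4.7 + 1.7 − 4.1 − 6.7 − 1.5 − 4.4 − 3.0 − 2.7)/10 = -3.6900
Numerator Σ_{t=1}^{9}(x_t−x̄)(x_{t+1}−x̄) = -14.8431
Denominator Σ(x_t−x̄)² = 63.7890
r_1 = -14.8431 / 63.7890 = -0.233

-0.233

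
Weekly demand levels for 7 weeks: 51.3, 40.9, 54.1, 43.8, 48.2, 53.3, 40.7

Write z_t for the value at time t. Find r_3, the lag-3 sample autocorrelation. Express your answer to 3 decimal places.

Mean z̄ = (51.3 + 40.9 + 54.1 + 43.8 + 48.2 + 53.3 + 40.7)/7 = 47.4714
Deviations from mean: 3.8286, -6.5714, 6.6286, -3.6714, 0.7286, 5.8286, -6.7714
Σ(z_t−z̄)(z_{t+3}−z̄) = (-14.0563) + (-4.7878) + (38.6351) + (24.8608) = 44.6518
Denominator Σ(z_t−z̄)² = 195.6143
r_3 = 44.6518 / 195.6143 = 0.228

0.228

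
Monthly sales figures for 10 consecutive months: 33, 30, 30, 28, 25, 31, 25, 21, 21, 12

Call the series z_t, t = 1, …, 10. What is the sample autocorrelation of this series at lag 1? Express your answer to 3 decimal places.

Mean z̄ = (33 + 30 + 30 + 28 + 25 + 31 + 25 + 21 + 21 + 12)/10 = 25.6000
Numerator Σ_{t=1}^{9}(z_t−z̄)(z_{t+1}−z̄) = 141.0400
Denominator Σ(z_t−z̄)² = 356.4000
r_1 = 141.0400 / 356.4000 = 0.396

0.396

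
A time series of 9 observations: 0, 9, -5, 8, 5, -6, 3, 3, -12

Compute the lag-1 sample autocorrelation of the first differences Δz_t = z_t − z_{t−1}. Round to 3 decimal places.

First differences Δz: 9, -14, 13, -3, -11, 9, 0, -15
Mean of differences = -1.5000
Numerator Σ(Δz_t−Δz̄)(Δz_{t+1}−Δz̄) = -424.2500
Denominator Σ(Δz_t−Δz̄)² = 864.0000
r_1(Δz) = -424.2500 / 864.0000 = -0.491

-0.491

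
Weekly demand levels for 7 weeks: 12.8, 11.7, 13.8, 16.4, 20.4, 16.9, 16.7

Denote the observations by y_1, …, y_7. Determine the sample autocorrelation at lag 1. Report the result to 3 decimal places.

Mean ȳ = (12.8 + 11.7 + 13.8 + 16.4 + 20.4 + 16.9 + 16.7)/7 = 15.5286
Deviations from mean: -2.7286, -3.8286, -1.7286, 0.8714, 4.8714, 1.3714, 1.1714
Numerator Σ_{t=1}^{6}(y_t−ȳ)(y_{t+1}−ȳ) = 28.0906
Denominator Σ(y_t−ȳ)² = 52.8343
r_1 = 28.0906 / 52.8343 = 0.532

0.532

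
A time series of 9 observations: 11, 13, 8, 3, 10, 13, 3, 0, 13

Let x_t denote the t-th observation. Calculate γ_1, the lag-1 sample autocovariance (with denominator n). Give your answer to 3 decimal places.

Mean x̄ = (11 + 13 + 8 + 3 + 10 + 13 + 3 + 0 + 13)/9 = 8.2222
Σ_{t=1}^{8}(x_t−x̄)(x_{t+1}−x̄) = -8.7160
γ_1 = -8.7160 / 9 = -0.968

-0.968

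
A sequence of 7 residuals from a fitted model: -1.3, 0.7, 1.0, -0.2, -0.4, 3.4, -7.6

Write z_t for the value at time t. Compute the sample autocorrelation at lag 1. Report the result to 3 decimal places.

Mean z̄ = (-1.3 + 0.7 + 1.0 − 0.2 − 0.4 + 3.4 − 7.6)/7 = -0.6286
Deviations from mean: -0.6714, 1.3286, 1.6286, 0.4286, 0.2286, 4.0286, -6.9714
Σ(z_t−z̄)(z_{t+1}−z̄) = (-0.8920) + (2.1637) + (0.6980) + (0.0980) + (0.9208) + (-28.0849) = -25.0965
Denominator Σ(z_t−z̄)² = 69.9343
r_1 = -25.0965 / 69.9343 = -0.359

-0.359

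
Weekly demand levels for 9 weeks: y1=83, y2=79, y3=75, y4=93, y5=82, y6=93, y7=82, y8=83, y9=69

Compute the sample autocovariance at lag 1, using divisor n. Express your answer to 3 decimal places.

-8.162

Mean ȳ = (83 + 79 + 75 + 93 + 82 + 93 + 82 + 83 + 69)/9 = 82.1111
Σ_{t=1}^{8}(y_t−ȳ)(y_{t+1}−ȳ) = -73.4568
γ_1 = -73.4568 / 9 = -8.162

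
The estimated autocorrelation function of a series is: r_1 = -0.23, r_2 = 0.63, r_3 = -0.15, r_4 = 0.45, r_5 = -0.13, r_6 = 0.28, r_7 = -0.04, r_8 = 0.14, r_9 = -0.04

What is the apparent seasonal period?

2

The largest autocorrelation is r_2 = 0.63, with weaker echoes at lags 4 (0.45) and 6 (0.28); the remaining lags stay at or below 0.14.
The dominant spike at lag 2 indicates a seasonal period of 2.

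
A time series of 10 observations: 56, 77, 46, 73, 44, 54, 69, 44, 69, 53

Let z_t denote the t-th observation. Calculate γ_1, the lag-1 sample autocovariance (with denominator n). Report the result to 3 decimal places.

-101.325

Mean z̄ = (56 + 77 + 46 + 73 + 44 + 54 + 69 + 44 + 69 + 53)/10 = 58.5000
Σ_{t=1}^{9}(z_t−z̄)(z_{t+1}−z̄) = -1013.2500
γ_1 = -1013.2500 / 10 = -101.325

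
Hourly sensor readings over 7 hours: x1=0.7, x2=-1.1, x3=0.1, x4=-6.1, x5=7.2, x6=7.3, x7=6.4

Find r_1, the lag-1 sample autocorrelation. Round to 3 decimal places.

0.221

Mean x̄ = (0.7 − 1.1 + 0.1 − 6.1 + 7.2 + 7.3 + 6.4)/7 = 2.0714
Deviations from mean: -1.3714, -3.1714, -1.9714, -8.1714, 5.1286, 5.2286, 4.3286
Numerator Σ_{t=1}^{6}(x_t−x̄)(x_{t+1}−x̄) = 34.2506
Denominator Σ(x_t−x̄)² = 154.9743
r_1 = 34.2506 / 154.9743 = 0.221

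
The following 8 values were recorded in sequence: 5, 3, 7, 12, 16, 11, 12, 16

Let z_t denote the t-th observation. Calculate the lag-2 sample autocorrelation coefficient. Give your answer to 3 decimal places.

Mean z̄ = (5 + 3 + 7 + 12 + 16 + 11 + 12 + 16)/8 = 10.2500
Deviations from mean: -5.2500, -7.2500, -3.2500, 1.7500, 5.7500, 0.7500, 1.7500, 5.7500
Σ(z_t−z̄)(z_{t+2}−z̄) = (17.0625) + (-12.6875) + (-18.6875) + (1.3125) + (10.0625) + (4.3125) = 1.3750
Denominator Σ(z_t−z̄)² = 163.5000
r_2 = 1.3750 / 163.5000 = 0.008

0.008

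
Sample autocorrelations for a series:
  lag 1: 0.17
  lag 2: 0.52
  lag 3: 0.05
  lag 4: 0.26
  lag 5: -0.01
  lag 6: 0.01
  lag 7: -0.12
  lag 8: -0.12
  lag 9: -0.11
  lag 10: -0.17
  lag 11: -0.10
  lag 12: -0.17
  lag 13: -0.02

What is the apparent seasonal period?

The largest autocorrelation is r_2 = 0.52, with a weaker echo at lag 4 (0.26); the remaining lags stay at or below 0.17.
The dominant spike at lag 2 indicates a seasonal period of 2.

2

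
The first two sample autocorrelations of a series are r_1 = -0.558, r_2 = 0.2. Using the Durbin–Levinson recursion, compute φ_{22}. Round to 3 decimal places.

φ_{22} = (r_2 − r_1²) / (1 − r_1²)
r_1² = (-0.558)² = 0.311364
Numerator = 0.2 − 0.3114 = -0.1114; denominator = 1 − 0.3114 = 0.6886
φ_{22} = -0.1114 / 0.6886 = -0.162

-0.162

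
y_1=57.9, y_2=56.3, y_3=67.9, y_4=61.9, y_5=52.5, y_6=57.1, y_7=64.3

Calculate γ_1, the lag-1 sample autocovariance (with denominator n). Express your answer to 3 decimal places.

-1.829

Mean ȳ = (57.9 + 56.3 + 67.9 + 61.9 + 52.5 + 57.1 + 64.3)/7 = 59.7000
Deviations: -1.8000, -3.4000, 8.2000, 2.2000, -7.2000, -2.6000, 4.6000
Σ_{t=1}^{6}(y_t−ȳ)(y_{t+1}−ȳ) = -12.8000
γ_1 = -12.8000 / 7 = -1.829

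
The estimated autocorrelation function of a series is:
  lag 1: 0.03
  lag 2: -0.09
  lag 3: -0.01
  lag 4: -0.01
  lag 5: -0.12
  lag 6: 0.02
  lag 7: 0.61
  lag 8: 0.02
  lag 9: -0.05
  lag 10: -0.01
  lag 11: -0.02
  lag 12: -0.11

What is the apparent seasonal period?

The largest autocorrelation is r_7 = 0.61; the remaining lags stay at or below 0.03.
The dominant spike at lag 7 indicates a seasonal period of 7.

7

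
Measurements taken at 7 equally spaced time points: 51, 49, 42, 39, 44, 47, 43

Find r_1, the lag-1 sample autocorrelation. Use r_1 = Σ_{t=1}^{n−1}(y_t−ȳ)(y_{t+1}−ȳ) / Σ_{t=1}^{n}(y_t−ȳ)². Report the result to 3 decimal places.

Mean ȳ = (51 + 49 + 42 + 39 + 44 + 47 + 43)/7 = 45.0000
Deviations from mean: 6.0000, 4.0000, -3.0000, -6.0000, -1.0000, 2.0000, -2.0000
Σ(y_t−ȳ)(y_{t+1}−ȳ) = (24.0000) + (-12.0000) + (18.0000) + (6.0000) + (-2.0000) + (-4.0000) = 30.0000
Denominator Σ(y_t−ȳ)² = 106.0000
r_1 = 30.0000 / 106.0000 = 0.283

0.283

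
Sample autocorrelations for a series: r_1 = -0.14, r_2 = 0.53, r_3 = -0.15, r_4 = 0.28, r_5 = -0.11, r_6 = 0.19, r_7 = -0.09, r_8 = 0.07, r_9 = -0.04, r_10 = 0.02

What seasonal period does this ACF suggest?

The largest autocorrelation is r_2 = 0.53, with weaker echoes at lags 4 (0.28) and 6 (0.19); the remaining lags stay at or below 0.07.
The dominant spike at lag 2 indicates a seasonal period of 2.

2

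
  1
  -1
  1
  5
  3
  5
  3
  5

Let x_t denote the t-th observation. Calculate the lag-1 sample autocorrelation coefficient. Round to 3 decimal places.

Mean x̄ = (1 − 1 + 1 + 5 + 3 + 5 + 3 + 5)/8 = 2.7500
Deviations from mean: -1.7500, -3.7500, -1.7500, 2.2500, 0.2500, 2.2500, 0.2500, 2.2500
Σ(x_t−x̄)(x_{t+1}−x̄) = (6.5625) + (6.5625) + (-3.9375) + (0.5625) + (0.5625) + (0.5625) + (0.5625) = 11.4375
Denominator Σ(x_t−x̄)² = 35.5000
r_1 = 11.4375 / 35.5000 = 0.322

0.322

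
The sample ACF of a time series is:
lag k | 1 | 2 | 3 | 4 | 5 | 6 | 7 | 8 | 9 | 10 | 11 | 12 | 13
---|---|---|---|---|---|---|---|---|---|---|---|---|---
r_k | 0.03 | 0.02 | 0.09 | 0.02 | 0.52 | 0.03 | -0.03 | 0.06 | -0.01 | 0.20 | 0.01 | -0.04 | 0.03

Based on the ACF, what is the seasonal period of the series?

The largest autocorrelation is r_5 = 0.52, with a weaker echo at lag 10 (0.20); the remaining lags stay at or below 0.09.
The dominant spike at lag 5 indicates a seasonal period of 5.

5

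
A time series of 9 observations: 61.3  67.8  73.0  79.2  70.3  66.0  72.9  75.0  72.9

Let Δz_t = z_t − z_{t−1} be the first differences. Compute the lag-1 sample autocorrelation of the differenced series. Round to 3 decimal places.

0.069

First differences Δz: 6.5, 5.2, 6.2, -8.9, -4.3, 6.9, 2.1, -2.1
Mean of differences = 1.4500
Numerator Σ(Δz_t−Δz̄)(Δz_{t+1}−Δz̄) = 16.9975
Denominator Σ(Δz_t−Δz̄)² = 245.0400
r_1(Δz) = 16.9975 / 245.0400 = 0.069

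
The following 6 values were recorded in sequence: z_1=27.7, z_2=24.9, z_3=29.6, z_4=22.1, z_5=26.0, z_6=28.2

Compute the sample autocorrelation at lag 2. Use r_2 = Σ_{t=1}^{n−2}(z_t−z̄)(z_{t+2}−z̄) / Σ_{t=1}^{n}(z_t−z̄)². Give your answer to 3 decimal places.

Mean z̄ = (27.7 + 24.9 + 29.6 + 22.1 + 26.0 + 28.2)/6 = 26.4167
Deviations from mean: 1.2833, -1.5167, 3.1833, -4.3167, -0.4167, 1.7833
Numerator Σ_{t=1}^{4}(z_t−z̄)(z_{t+2}−z̄) = 1.6078
Denominator Σ(z_t−z̄)² = 36.0683
r_2 = 1.6078 / 36.0683 = 0.045

0.045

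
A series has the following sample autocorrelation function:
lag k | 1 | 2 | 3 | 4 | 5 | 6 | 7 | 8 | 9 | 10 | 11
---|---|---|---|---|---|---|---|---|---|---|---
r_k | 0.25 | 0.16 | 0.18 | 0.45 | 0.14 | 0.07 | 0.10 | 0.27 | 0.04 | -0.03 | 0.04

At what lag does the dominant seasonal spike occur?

4

The largest autocorrelation is r_4 = 0.45, with a weaker echo at lag 8 (0.27); the remaining lags stay at or below 0.25. The elevated value at lag 1 (0.25), dropping to 0.16 at lag 2, reflects decaying short-term dependence rather than seasonality.
The dominant spike at lag 4 indicates a seasonal period of 4.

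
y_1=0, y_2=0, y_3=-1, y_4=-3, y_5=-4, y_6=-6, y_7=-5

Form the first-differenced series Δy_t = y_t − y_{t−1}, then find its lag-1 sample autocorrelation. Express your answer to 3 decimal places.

-0.248

First differences Δy: 0, -1, -2, -1, -2, 1
Mean of differences = -0.8333
Numerator Σ(Δy_t−Δȳ)(Δy_{t+1}−Δȳ) = -1.6944
Denominator Σ(Δy_t−Δȳ)² = 6.8333
r_1(Δy) = -1.6944 / 6.8333 = -0.248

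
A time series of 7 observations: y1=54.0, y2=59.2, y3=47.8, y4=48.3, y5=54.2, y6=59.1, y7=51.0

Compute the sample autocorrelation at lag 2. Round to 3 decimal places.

Mean ȳ = (54.0 + 59.2 + 47.8 + 48.3 + 54.2 + 59.1 + 51.0)/7 = 53.3714
Deviations from mean: 0.6286, 5.8286, -5.5714, -5.0714, 0.8286, 5.7286, -2.3714
Σ(y_t−ȳ)(y_{t+2}−ȳ) = (-3.5020) + (-29.5592) + (-4.6163) + (-29.0520) + (-1.9649) = -68.6945
Denominator Σ(y_t−ȳ)² = 130.2543
r_2 = -68.6945 / 130.2543 = -0.527

-0.527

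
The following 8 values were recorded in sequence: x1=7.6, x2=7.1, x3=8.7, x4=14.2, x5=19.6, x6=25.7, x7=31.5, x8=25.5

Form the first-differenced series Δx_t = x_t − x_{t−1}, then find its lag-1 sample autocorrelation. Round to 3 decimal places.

0.019

First differences Δx: -0.5, 1.6, 5.5, 5.4, 6.1, 5.8, -6.0
Mean of differences = 2.5571
Numerator Σ(Δx_t−Δx̄)(Δx_{t+1}−Δx̄) = 2.2867
Denominator Σ(Δx_t−Δx̄)² = 123.2971
r_1(Δx) = 2.2867 / 123.2971 = 0.019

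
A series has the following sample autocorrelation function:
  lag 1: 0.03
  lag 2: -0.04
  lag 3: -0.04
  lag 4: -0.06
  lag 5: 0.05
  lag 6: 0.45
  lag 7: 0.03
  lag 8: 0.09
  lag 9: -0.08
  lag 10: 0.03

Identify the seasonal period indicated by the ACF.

6

The largest autocorrelation is r_6 = 0.45; the remaining lags stay at or below 0.09.
The dominant spike at lag 6 indicates a seasonal period of 6.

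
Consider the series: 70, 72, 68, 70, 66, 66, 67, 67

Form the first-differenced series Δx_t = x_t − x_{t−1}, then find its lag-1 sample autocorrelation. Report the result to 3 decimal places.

First differences Δx: 2, -4, 2, -4, 0, 1, 0
Mean of differences = -0.4286
Numerator Σ(Δx_t−Δx̄)(Δx_{t+1}−Δx̄) = -26.3265
Denominator Σ(Δx_t−Δx̄)² = 39.7143
r_1(Δx) = -26.3265 / 39.7143 = -0.663

-0.663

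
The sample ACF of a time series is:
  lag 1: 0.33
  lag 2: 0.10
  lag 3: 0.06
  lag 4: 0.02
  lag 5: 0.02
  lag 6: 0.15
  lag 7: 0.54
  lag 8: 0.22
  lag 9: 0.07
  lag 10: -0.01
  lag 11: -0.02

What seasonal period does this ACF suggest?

7

The largest autocorrelation is r_7 = 0.54; the remaining lags stay at or below 0.33. The elevated value at lag 1 (0.33), dropping to 0.10 at lag 2, reflects decaying short-term dependence rather than seasonality.
The dominant spike at lag 7 indicates a seasonal period of 7.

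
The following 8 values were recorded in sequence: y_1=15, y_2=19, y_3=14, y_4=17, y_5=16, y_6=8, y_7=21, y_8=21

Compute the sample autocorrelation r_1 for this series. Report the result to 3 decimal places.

-0.201

Mean ȳ = (15 + 19 + 14 + 17 + 16 + 8 + 21 + 21)/8 = 16.3750
Numerator Σ_{t=1}^{7}(y_t−ȳ)(y_{t+1}−ȳ) = -25.7656
Denominator Σ(y_t−ȳ)² = 127.8750
r_1 = -25.7656 / 127.8750 = -0.201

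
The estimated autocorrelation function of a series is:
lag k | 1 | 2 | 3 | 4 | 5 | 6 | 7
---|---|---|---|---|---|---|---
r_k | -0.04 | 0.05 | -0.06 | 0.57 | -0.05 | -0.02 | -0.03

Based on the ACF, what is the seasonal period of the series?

4

The largest autocorrelation is r_4 = 0.57; the remaining lags stay at or below 0.05.
The dominant spike at lag 4 indicates a seasonal period of 4.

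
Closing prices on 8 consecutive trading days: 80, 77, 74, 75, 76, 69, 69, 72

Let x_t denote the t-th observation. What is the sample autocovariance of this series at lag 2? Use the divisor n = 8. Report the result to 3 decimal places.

-0.250

Mean x̄ = (80 + 77 + 74 + 75 + 76 + 69 + 69 + 72)/8 = 74.0000
Deviations: 6.0000, 3.0000, 0.0000, 1.0000, 2.0000, -5.0000, -5.0000, -2.0000
Σ_{t=1}^{6}(x_t−x̄)(x_{t+2}−x̄) = -2.0000
γ_2 = -2.0000 / 8 = -0.250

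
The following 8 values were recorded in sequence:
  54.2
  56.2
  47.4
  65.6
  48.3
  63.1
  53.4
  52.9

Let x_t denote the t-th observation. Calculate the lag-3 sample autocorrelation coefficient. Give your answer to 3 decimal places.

-0.282

Mean x̄ = (54.2 + 56.2 + 47.4 + 65.6 + 48.3 + 63.1 + 53.4 + 52.9)/8 = 55.1375
Numerator Σ_{t=1}^{5}(x_t−x̄)(x_{t+3}−x̄) = -81.5630
Denominator Σ(x_t−x̄)² = 289.5188
r_3 = -81.5630 / 289.5188 = -0.282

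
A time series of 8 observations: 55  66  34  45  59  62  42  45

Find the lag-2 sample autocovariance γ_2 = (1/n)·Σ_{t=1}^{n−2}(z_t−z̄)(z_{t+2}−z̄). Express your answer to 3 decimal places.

-62.250

Mean z̄ = (55 + 66 + 34 + 45 + 59 + 62 + 42 + 45)/8 = 51.0000
Σ_{t=1}^{6}(z_t−z̄)(z_{t+2}−z̄) = -498.0000
γ_2 = -498.0000 / 8 = -62.250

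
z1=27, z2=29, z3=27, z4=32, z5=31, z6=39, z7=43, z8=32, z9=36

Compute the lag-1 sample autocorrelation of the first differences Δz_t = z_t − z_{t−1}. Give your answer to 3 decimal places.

First differences Δz: 2, -2, 5, -1, 8, 4, -11, 4
Mean of differences = 1.1250
Numerator Σ(Δz_t−Δz̄)(Δz_{t+1}−Δz̄) = -87.6406
Denominator Σ(Δz_t−Δz̄)² = 240.8750
r_1(Δz) = -87.6406 / 240.8750 = -0.364

-0.364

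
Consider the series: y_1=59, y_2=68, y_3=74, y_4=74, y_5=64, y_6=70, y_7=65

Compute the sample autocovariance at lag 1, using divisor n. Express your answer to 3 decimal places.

Mean ȳ = (59 + 68 + 74 + 74 + 64 + 70 + 65)/7 = 67.7143
Deviations: -8.7143, 0.2857, 6.2857, 6.2857, -3.7143, 2.2857, -2.7143
Σ_{t=1}^{6}(y_t−ȳ)(y_{t+1}−ȳ) = 0.7755
γ_1 = 0.7755 / 7 = 0.111

0.111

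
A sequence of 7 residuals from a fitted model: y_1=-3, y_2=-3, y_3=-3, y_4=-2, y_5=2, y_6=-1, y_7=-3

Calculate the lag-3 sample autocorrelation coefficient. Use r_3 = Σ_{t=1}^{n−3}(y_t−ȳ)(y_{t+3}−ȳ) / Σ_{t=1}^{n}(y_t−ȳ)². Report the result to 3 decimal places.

Mean ȳ = (-3 − 3 − 3 − 2 + 2 − 1 − 3)/7 = -1.8571
Σ(y_t−ȳ)(y_{t+3}−ȳ) = (0.1633) + (-4.4082) + (-0.9796) + (0.1633) = -5.0612
Denominator Σ(y_t−ȳ)² = 20.8571
r_3 = -5.0612 / 20.8571 = -0.243

-0.243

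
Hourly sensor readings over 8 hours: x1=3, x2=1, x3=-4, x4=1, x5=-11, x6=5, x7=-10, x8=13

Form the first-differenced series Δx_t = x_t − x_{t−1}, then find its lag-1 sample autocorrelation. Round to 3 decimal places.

-0.702

First differences Δx: -2, -5, 5, -12, 16, -15, 23
Mean of differences = 1.4286
Numerator Σ(Δx_t−Δx̄)(Δx_{t+1}−Δx̄) = -838.3265
Denominator Σ(Δx_t−Δx̄)² = 1193.7143
r_1(Δx) = -838.3265 / 1193.7143 = -0.702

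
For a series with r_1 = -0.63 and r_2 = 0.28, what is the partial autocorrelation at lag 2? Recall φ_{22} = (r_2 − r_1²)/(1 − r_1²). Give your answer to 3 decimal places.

φ_{22} = (r_2 − r_1²) / (1 − r_1²)
r_1² = (-0.63)² = 0.3969
Numerator = 0.28 − 0.3969 = -0.1169; denominator = 1 − 0.3969 = 0.6031
φ_{22} = -0.1169 / 0.6031 = -0.194

-0.194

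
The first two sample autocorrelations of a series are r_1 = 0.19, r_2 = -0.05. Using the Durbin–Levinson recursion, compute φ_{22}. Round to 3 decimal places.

-0.089

φ_{22} = (r_2 − r_1²) / (1 − r_1²)
r_1² = (0.19)² = 0.0361
Numerator = -0.05 − 0.0361 = -0.0861; denominator = 1 − 0.0361 = 0.9639
φ_{22} = -0.0861 / 0.9639 = -0.089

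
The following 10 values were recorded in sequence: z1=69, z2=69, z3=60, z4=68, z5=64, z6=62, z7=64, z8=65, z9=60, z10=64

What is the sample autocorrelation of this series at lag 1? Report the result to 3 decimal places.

-0.152

Mean z̄ = (69 + 69 + 60 + 68 + 64 + 62 + 64 + 65 + 60 + 64)/10 = 64.5000
Numerator Σ_{t=1}^{9}(z_t−z̄)(z_{t+1}−z̄) = -15.2500
Denominator Σ(z_t−z̄)² = 100.5000
r_1 = -15.2500 / 100.5000 = -0.152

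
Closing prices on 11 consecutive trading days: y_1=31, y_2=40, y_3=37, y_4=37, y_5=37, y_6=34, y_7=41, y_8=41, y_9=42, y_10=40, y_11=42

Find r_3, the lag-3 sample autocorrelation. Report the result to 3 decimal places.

Mean ȳ = (31 + 40 + 37 + 37 + 37 + 34 + 41 + 41 + 42 + 40 + 42)/11 = 38.3636
Numerator Σ_{t=1}^{8}(y_t−ȳ)(y_{t+3}−ȳ) = 4.6033
Denominator Σ(y_t−ȳ)² = 124.5455
r_3 = 4.6033 / 124.5455 = 0.037

0.037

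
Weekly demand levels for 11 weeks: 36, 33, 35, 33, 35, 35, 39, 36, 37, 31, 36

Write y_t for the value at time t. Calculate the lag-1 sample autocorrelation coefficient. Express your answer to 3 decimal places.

-0.169

Mean ȳ = (36 + 33 + 35 + 33 + 35 + 35 + 39 + 36 + 37 + 31 + 36)/11 = 35.0909
Numerator Σ_{t=1}^{10}(y_t−ȳ)(y_{t+1}−ȳ) = -7.9174
Denominator Σ(y_t−ȳ)² = 46.9091
r_1 = -7.9174 / 46.9091 = -0.169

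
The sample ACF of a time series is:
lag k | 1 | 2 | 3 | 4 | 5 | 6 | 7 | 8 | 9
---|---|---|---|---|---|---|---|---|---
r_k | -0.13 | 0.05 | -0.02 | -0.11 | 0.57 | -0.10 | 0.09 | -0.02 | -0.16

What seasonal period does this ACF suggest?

5

The largest autocorrelation is r_5 = 0.57; the remaining lags stay at or below 0.09.
The dominant spike at lag 5 indicates a seasonal period of 5.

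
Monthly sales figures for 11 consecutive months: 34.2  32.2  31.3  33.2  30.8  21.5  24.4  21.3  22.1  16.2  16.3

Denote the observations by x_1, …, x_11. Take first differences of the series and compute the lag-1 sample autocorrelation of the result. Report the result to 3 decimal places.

First differences Δx: -2.0, -0.9, 1.9, -2.4, -9.3, 2.9, -3.1, 0.8, -5.9, 0.1
Mean of differences = -1.7900
Numerator Σ(Δx_t−Δx̄)(Δx_{t+1}−Δx̄) = -57.7441
Denominator Σ(Δx_t−Δx̄)² = 122.1090
r_1(Δx) = -57.7441 / 122.1090 = -0.473

-0.473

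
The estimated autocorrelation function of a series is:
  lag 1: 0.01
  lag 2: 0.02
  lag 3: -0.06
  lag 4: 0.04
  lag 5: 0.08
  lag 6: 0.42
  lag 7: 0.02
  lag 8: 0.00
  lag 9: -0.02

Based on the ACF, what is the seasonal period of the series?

The largest autocorrelation is r_6 = 0.42; the remaining lags stay at or below 0.08.
The dominant spike at lag 6 indicates a seasonal period of 6.

6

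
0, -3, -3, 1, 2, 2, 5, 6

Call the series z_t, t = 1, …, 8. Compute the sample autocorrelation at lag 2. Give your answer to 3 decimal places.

0.124

Mean z̄ = (0 − 3 − 3 + 1 + 2 + 2 + 5 + 6)/8 = 1.2500
Deviations from mean: -1.2500, -4.2500, -4.2500, -0.2500, 0.7500, 0.7500, 3.7500, 4.7500
Σ(z_t−z̄)(z_{t+2}−z̄) = (5.3125) + (1.0625) + (-3.1875) + (-0.1875) + (2.8125) + (3.5625) = 9.3750
Denominator Σ(z_t−z̄)² = 75.5000
r_2 = 9.3750 / 75.5000 = 0.124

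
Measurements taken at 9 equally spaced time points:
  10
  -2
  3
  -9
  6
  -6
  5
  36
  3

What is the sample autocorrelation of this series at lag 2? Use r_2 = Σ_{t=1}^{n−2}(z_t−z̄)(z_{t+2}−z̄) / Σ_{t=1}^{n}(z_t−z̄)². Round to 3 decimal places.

-0.072

Mean z̄ = (10 − 2 + 3 − 9 + 6 − 6 + 5 + 36 + 3)/9 = 5.1111
Σ(z_t−z̄)(z_{t+2}−z̄) = (-10.3210) + (100.3457) + (-1.8765) + (156.7901) + (-0.0988) + (-343.2099) + (0.2346) = -98.1358
Denominator Σ(z_t−z̄)² = 1360.8889
r_2 = -98.1358 / 1360.8889 = -0.072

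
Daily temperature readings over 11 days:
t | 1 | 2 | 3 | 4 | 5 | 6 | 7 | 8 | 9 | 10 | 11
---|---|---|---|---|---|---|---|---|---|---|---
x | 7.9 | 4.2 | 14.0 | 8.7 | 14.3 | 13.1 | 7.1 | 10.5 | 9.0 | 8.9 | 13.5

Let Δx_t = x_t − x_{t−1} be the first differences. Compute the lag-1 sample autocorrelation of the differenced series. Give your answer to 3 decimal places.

-0.613

First differences Δx: -3.7, 9.8, -5.3, 5.6, -1.2, -6.0, 3.4, -1.5, -0.1, 4.6
Mean of differences = 0.5600
Numerator Σ(Δx_t−Δx̄)(Δx_{t+1}−Δx̄) = -146.1556
Denominator Σ(Δx_t−Δx̄)² = 238.4640
r_1(Δx) = -146.1556 / 238.4640 = -0.613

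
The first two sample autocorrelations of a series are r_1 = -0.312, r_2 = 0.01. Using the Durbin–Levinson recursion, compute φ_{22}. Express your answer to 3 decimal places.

-0.097

φ_{22} = (r_2 − r_1²) / (1 − r_1²)
r_1² = (-0.312)² = 0.097344
Numerator = 0.01 − 0.0973 = -0.0873; denominator = 1 − 0.0973 = 0.9027
φ_{22} = -0.0873 / 0.9027 = -0.097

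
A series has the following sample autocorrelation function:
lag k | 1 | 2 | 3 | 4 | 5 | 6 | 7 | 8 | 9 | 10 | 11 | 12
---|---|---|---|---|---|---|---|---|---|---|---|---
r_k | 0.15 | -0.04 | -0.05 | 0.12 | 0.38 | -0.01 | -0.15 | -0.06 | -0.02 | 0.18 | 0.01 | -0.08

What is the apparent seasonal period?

The largest autocorrelation is r_5 = 0.38, with a weaker echo at lag 10 (0.18); the remaining lags stay at or below 0.15.
The dominant spike at lag 5 indicates a seasonal period of 5.

5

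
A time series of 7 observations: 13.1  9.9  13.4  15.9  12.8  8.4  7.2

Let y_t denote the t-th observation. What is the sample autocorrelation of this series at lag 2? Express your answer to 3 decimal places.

-0.362

Mean ȳ = (13.1 + 9.9 + 13.4 + 15.9 + 12.8 + 8.4 + 7.2)/7 = 11.5286
Deviations from mean: 1.5714, -1.6286, 1.8714, 4.3714, 1.2714, -3.1286, -4.3286
Σ(y_t−ȳ)(y_{t+2}−ȳ) = (2.9408) + (-7.1192) + (2.3794) + (-13.6763) + (-5.5035) = -20.9788
Denominator Σ(y_t−ȳ)² = 57.8743
r_2 = -20.9788 / 57.8743 = -0.362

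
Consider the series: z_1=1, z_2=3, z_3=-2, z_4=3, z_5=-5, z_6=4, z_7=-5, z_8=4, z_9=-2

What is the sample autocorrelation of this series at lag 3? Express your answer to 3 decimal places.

-0.581

Mean z̄ = (1 + 3 − 2 + 3 − 5 + 4 − 5 + 4 − 2)/9 = 0.1111
Σ(z_t−z̄)(z_{t+3}−z̄) = (2.5679) + (-14.7654) + (-8.2099) + (-14.7654) + (-19.8765) + (-8.2099) = -63.2593
Denominator Σ(z_t−z̄)² = 108.8889
r_3 = -63.2593 / 108.8889 = -0.581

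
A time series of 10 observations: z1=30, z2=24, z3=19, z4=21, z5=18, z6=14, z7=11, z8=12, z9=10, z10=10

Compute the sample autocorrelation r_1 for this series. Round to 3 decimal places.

0.603

Mean z̄ = (30 + 24 + 19 + 21 + 18 + 14 + 11 + 12 + 10 + 10)/10 = 16.9000
Numerator Σ_{t=1}^{9}(z_t−z̄)(z_{t+1}−z̄) = 245.2900
Denominator Σ(z_t−z̄)² = 406.9000
r_1 = 245.2900 / 406.9000 = 0.603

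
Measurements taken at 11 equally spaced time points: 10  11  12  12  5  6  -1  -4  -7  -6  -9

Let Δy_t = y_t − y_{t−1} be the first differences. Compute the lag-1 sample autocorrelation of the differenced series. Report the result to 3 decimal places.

-0.268

First differences Δy: 1, 1, 0, -7, 1, -7, -3, -3, 1, -3
Mean of differences = -1.9000
Numerator Σ(Δy_t−Δȳ)(Δy_{t+1}−Δȳ) = -24.9100
Denominator Σ(Δy_t−Δȳ)² = 92.9000
r_1(Δy) = -24.9100 / 92.9000 = -0.268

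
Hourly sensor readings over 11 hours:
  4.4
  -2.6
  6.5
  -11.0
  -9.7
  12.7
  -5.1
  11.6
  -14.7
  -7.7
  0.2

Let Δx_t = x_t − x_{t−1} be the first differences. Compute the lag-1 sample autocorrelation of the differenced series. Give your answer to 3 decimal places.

First differences Δx: -7.0, 9.1, -17.5, 1.3, 22.4, -17.8, 16.7, -26.3, 7.0, 7.9
Mean of differences = -0.4200
Numerator Σ(Δx_t−Δx̄)(Δx_{t+1}−Δx̄) = -1482.8884
Denominator Σ(Δx_t−Δx̄)² = 2338.5760
r_1(Δx) = -1482.8884 / 2338.5760 = -0.634

-0.634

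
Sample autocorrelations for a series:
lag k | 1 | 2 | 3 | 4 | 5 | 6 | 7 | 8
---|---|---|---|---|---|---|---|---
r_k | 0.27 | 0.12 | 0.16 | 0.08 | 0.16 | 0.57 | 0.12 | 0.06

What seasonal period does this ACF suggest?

6

The largest autocorrelation is r_6 = 0.57; the remaining lags stay at or below 0.27. The elevated value at lag 1 (0.27), dropping to 0.12 at lag 2, reflects decaying short-term dependence rather than seasonality.
The dominant spike at lag 6 indicates a seasonal period of 6.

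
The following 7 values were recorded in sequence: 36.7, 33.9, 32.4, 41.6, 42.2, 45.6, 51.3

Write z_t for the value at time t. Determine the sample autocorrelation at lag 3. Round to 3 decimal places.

Mean z̄ = (36.7 + 33.9 + 32.4 + 41.6 + 42.2 + 45.6 + 51.3)/7 = 40.5286
Deviations from mean: -3.8286, -6.6286, -8.1286, 1.0714, 1.6714, 5.0714, 10.7714
Σ(z_t−z̄)(z_{t+3}−z̄) = (-4.1020) + (-11.0792) + (-41.2235) + (11.5408) = -44.8639
Denominator Σ(z_t−z̄)² = 270.3543
r_3 = -44.8639 / 270.3543 = -0.166

-0.166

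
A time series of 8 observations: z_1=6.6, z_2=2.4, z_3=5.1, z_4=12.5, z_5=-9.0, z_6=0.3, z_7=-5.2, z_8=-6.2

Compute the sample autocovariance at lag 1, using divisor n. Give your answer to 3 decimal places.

0.212

Mean z̄ = (6.6 + 2.4 + 5.1 + 12.5 − 9.0 + 0.3 − 5.2 − 6.2)/8 = 0.8125
Σ_{t=1}^{7}(z_t−z̄)(z_{t+1}−z̄) = 1.6936
γ_1 = 1.6936 / 8 = 0.212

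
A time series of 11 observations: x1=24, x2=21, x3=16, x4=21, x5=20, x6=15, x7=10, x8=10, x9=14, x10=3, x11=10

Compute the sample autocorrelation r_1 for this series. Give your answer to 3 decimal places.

Mean x̄ = (24 + 21 + 16 + 21 + 20 + 15 + 10 + 10 + 14 + 3 + 10)/11 = 14.9091
Numerator Σ_{t=1}^{10}(x_t−x̄)(x_{t+1}−x̄) = 197.5372
Denominator Σ(x_t−x̄)² = 398.9091
r_1 = 197.5372 / 398.9091 = 0.495

0.495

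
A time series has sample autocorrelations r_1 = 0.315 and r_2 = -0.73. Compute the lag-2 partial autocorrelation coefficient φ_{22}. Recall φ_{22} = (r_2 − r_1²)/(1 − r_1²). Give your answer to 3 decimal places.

-0.921

φ_{22} = (r_2 − r_1²) / (1 − r_1²)
r_1² = (0.315)² = 0.099225
Numerator = -0.73 − 0.0992 = -0.8292; denominator = 1 − 0.0992 = 0.9008
φ_{22} = -0.8292 / 0.9008 = -0.921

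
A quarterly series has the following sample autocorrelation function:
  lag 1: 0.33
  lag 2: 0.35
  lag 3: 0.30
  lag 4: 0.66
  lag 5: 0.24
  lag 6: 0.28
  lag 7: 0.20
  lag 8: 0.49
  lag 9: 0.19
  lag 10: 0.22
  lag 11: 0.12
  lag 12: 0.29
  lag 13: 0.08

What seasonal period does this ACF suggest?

The largest autocorrelation is r_4 = 0.66, with a weaker echo at lag 8 (0.49); the remaining lags stay at or below 0.35.
The dominant spike at lag 4 indicates a seasonal period of 4.

4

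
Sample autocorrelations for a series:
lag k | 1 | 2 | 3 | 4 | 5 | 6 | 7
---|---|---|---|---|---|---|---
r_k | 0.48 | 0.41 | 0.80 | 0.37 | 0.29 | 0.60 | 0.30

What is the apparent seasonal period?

The largest autocorrelation is r_3 = 0.80, with a weaker echo at lag 6 (0.60); the remaining lags stay at or below 0.48. The elevated value at lag 1 (0.48), dropping to 0.41 at lag 2, reflects decaying short-term dependence rather than seasonality.
The dominant spike at lag 3 indicates a seasonal period of 3.

3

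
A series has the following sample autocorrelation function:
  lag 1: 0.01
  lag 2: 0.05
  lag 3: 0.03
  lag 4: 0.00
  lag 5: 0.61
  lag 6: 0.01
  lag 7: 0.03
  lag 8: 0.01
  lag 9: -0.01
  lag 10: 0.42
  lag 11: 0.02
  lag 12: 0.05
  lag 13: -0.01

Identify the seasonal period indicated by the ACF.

5

The largest autocorrelation is r_5 = 0.61, with a weaker echo at lag 10 (0.42); the remaining lags stay at or below 0.05.
The dominant spike at lag 5 indicates a seasonal period of 5.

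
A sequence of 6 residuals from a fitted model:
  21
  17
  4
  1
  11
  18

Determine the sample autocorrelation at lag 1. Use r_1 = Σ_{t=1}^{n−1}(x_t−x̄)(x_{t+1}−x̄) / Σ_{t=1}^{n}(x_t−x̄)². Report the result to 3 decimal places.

Mean x̄ = (21 + 17 + 4 + 1 + 11 + 18)/6 = 12.0000
Deviations from mean: 9.0000, 5.0000, -8.0000, -11.0000, -1.0000, 6.0000
Σ(x_t−x̄)(x_{t+1}−x̄) = (45.0000) + (-40.0000) + (88.0000) + (11.0000) + (-6.0000) = 98.0000
Denominator Σ(x_t−x̄)² = 328.0000
r_1 = 98.0000 / 328.0000 = 0.299

0.299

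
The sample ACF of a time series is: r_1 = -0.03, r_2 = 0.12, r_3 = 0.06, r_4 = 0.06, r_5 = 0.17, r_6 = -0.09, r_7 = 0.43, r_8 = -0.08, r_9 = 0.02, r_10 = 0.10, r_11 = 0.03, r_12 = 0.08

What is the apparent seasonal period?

7

The largest autocorrelation is r_7 = 0.43; the remaining lags stay at or below 0.17.
The dominant spike at lag 7 indicates a seasonal period of 7.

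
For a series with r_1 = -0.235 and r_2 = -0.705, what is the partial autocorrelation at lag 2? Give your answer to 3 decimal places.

φ_{22} = (r_2 − r_1²) / (1 − r_1²)
r_1² = (-0.235)² = 0.055225
Numerator = -0.705 − 0.0552 = -0.7602; denominator = 1 − 0.0552 = 0.9448
φ_{22} = -0.7602 / 0.9448 = -0.805

-0.805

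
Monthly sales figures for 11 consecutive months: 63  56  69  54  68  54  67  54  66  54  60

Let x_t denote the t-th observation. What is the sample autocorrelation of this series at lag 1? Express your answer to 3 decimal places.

-0.895

Mean x̄ = (63 + 56 + 69 + 54 + 68 + 54 + 67 + 54 + 66 + 54 + 60)/11 = 60.4545
Numerator Σ_{t=1}^{10}(x_t−x̄)(x_{t+1}−x̄) = -355.1157
Denominator Σ(x_t−x̄)² = 396.7273
r_1 = -355.1157 / 396.7273 = -0.895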